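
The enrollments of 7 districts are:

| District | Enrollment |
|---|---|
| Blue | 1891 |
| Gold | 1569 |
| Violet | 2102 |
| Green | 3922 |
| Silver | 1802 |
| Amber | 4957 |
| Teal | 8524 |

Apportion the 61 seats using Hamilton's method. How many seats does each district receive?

Standard divisor: 24767 ÷ 61 ≈ 406.016.
Standard quotas: Blue 4.6574, Gold 3.8644, Violet 5.1771, Green 9.6597, Silver 4.4382, Amber 12.2089, Teal 20.9942.
Lower quotas: Blue 4, Gold 3, Violet 5, Green 9, Silver 4, Amber 12, Teal 20 (sum 57, leaving 4 seats).
Remainders in descending order: Teal 0.9942, Gold 0.8644, Green 0.6597, Blue 0.6574, Silver 0.4382, Amber 0.2089, Violet 0.1771.
Largest remainders: Teal, Gold, Green, Blue receive the extra seats.

Blue 5, Gold 4, Violet 5, Green 10, Silver 4, Amber 12, Teal 21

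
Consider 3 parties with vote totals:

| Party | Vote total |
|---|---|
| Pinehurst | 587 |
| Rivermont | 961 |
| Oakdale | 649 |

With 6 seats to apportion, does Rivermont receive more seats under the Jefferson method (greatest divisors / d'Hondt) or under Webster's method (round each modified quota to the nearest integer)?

Jefferson

Jefferson: Pinehurst 1, Rivermont 3, Oakdale 2.
Webster: Pinehurst 2, Rivermont 2, Oakdale 2.
Rivermont gets 3 under Jefferson and 2 under Webster.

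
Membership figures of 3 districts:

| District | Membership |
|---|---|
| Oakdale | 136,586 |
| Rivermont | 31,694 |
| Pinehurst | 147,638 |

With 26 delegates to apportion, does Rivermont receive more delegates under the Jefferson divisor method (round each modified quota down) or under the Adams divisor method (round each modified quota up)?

Jefferson: Oakdale 12, Rivermont 2, Pinehurst 12.
Adams: Oakdale 11, Rivermont 3, Pinehurst 12.
Rivermont gets 2 under Jefferson and 3 under Adams.

Adams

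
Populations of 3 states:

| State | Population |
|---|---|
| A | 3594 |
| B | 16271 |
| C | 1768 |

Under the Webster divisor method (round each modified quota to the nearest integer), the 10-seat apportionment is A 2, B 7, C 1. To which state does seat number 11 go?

B

Priority for the next seat is population ÷ (current seats + 0.5).
Priorities: A 1437.600, B 2169.467, C 1178.667.
Highest priority: B.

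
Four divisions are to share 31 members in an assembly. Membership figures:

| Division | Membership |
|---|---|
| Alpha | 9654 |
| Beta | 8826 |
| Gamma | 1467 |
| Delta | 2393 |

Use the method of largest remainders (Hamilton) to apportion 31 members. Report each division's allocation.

Alpha 14; Beta 12; Gamma 2; Delta 3

Total 22340; standard divisor 22340/31 ≈ 720.645.
Standard quotas: Alpha 13.3963, Beta 12.2474, Gamma 2.0357, Delta 3.3206.
Lower quotas: Alpha 13, Beta 12, Gamma 2, Delta 3 (sum 30, leaving 1 seat).
Remainders in descending order: Alpha 0.3963, Delta 0.3206, Beta 0.2474, Gamma 0.0357.
The surplus seat goes to Alpha.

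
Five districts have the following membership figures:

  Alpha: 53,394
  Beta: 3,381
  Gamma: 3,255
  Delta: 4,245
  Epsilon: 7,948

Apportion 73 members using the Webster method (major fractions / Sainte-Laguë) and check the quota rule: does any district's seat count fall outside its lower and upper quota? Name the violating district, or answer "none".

Standard quotas: Alpha 53.968, Beta 3.417, Gamma 3.290, Delta 4.291, Epsilon 8.034.
Webster allocation: Alpha 55, Beta 3, Gamma 3, Delta 4, Epsilon 8.
Alpha has quota 53.968 (lower 53, upper 54) but receives 55 — outside the quota interval.

Alpha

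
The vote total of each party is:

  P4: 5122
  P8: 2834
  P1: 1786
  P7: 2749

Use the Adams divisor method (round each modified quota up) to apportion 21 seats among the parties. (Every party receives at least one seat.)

P4: 8, P8: 5, P1: 3, P7: 5

Standard divisor 12491/21 ≈ 594.81; standard quotas: P4 8.611, P8 4.765, P1 3.003, P7 4.622.
Rounding up gives 9, 5, 4, 5 = 23 seats, so the divisor must be adjusted.
With modified divisor 660: modified quotas P4 7.761, P8 4.294, P1 2.706, P7 4.165.
Rounding up: P4 8, P8 5, P1 3, P7 5 (total 21).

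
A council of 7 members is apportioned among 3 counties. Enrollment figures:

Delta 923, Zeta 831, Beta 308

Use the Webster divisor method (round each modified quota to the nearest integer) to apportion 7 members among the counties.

Standard divisor 2062/7 ≈ 294.571; standard quotas: Delta 3.133, Zeta 2.821, Beta 1.046.
Rounding to the nearest integer gives Delta 3, Zeta 3, Beta 1 — total 7, matching the house size, so no adjustment is needed.

Delta: 3, Zeta: 3, Beta: 1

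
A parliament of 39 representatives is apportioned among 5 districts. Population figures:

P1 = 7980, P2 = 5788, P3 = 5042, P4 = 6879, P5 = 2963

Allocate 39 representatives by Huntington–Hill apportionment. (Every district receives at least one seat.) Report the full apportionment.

With divisor 743: modified quotas P1 10.740, P2 7.790, P3 6.786, P4 9.258, P5 3.988.
Geometric-mean thresholds: P1 √(10·11)=10.488, P2 √(7·8)=7.483, P3 √(6·7)=6.481, P4 √(9·10)=9.487, P5 √(3·4)=3.464.
Each quota rounded against its threshold gives P1 11, P2 8, P3 7, P4 9, P5 4 (total 39).

P1 11, P2 8, P3 7, P4 9, P5 4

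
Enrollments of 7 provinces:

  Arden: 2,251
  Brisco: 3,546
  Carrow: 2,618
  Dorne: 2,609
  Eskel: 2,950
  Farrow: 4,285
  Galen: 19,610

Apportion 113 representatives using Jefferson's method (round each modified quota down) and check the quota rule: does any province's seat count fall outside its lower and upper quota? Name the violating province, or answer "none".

Galen

Standard quotas: Arden 6.717, Brisco 10.581, Carrow 7.812, Dorne 7.785, Eskel 8.803, Farrow 12.786, Galen 58.516.
Jefferson allocation: Arden 6, Brisco 10, Carrow 8, Dorne 7, Eskel 9, Farrow 13, Galen 60.
Galen has quota 58.516 (lower 58, upper 59) but receives 60 — outside the quota interval.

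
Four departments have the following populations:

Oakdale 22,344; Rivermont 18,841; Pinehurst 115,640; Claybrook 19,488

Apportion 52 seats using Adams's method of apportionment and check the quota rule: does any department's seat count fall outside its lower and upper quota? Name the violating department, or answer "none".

Pinehurst

Standard quotas: Oakdale 6.590, Rivermont 5.557, Pinehurst 34.106, Claybrook 5.748.
Adams allocation: Oakdale 7, Rivermont 6, Pinehurst 33, Claybrook 6.
Pinehurst has quota 34.106 (lower 34, upper 35) but receives 33 — outside the quota interval.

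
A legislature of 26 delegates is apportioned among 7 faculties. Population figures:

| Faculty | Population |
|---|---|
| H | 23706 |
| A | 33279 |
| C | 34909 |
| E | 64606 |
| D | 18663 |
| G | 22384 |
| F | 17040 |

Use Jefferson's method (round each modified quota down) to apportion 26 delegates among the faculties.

Standard divisor 214587/26 ≈ 8253.346; standard quotas: H 2.872, A 4.032, C 4.230, E 7.828, D 2.261, G 2.712, F 2.065.
Rounding down gives 2, 4, 4, 7, 2, 2, 2 = 23 seats, so the divisor must be adjusted.
With modified divisor 7300: modified quotas H 3.247, A 4.559, C 4.782, E 8.850, D 2.557, G 3.066, F 2.334.
Rounding down: H 3, A 4, C 4, E 8, D 2, G 3, F 2 (total 26).

H: 3, A: 4, C: 4, E: 8, D: 2, G: 3, F: 2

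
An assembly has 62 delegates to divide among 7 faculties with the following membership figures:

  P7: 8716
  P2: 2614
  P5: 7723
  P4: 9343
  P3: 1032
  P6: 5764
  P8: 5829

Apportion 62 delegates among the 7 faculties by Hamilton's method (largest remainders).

P7 13; P2 4; P5 12; P4 14; P3 1; P6 9; P8 9

Total 41021; standard divisor 41021/62 ≈ 661.629.
Standard quotas: P7 13.1735, P2 3.9509, P5 11.6727, P4 14.1212, P3 1.5598, P6 8.7118, P8 8.8101.
Lower quotas: P7 13, P2 3, P5 11, P4 14, P3 1, P6 8, P8 8 (sum 58, leaving 4 seats).
Remainders in descending order: P2 0.9509, P8 0.8101, P6 0.7118, P5 0.6727, P3 0.5598, P7 0.1735, P4 0.1212.
Largest remainders: P2, P8, P6, P5 receive the extra seats.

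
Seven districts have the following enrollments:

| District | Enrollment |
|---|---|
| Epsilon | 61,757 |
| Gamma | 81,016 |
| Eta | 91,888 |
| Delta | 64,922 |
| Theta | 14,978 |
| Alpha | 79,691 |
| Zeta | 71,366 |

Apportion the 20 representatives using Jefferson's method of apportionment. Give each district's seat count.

Standard divisor 465618/20 ≈ 23280.9; standard quotas: Epsilon 2.653, Gamma 3.480, Eta 3.947, Delta 2.789, Theta 0.643, Alpha 3.423, Zeta 3.065.
Rounding down gives 2, 3, 3, 2, 0, 3, 3 = 16 seats, so the divisor must be adjusted.
With modified divisor 20100: modified quotas Epsilon 3.072, Gamma 4.031, Eta 4.572, Delta 3.230, Theta 0.745, Alpha 3.965, Zeta 3.551.
Rounding down: Epsilon 3, Gamma 4, Eta 4, Delta 3, Theta 0, Alpha 3, Zeta 3 (total 20).

Epsilon 3, Gamma 4, Eta 4, Delta 3, Theta 0, Alpha 3, Zeta 3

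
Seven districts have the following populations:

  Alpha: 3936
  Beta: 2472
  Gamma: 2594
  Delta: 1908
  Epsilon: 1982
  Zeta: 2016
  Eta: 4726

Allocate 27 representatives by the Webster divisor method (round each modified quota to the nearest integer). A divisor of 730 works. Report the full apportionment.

Alpha 5, Beta 3, Gamma 4, Delta 3, Epsilon 3, Zeta 3, Eta 6

With modified divisor 730: modified quotas Alpha 5.392, Beta 3.386, Gamma 3.553, Delta 2.614, Epsilon 2.715, Zeta 2.762, Eta 6.474.
Rounding to the nearest integer: Alpha 5, Beta 3, Gamma 4, Delta 3, Epsilon 3, Zeta 3, Eta 6 (total 27).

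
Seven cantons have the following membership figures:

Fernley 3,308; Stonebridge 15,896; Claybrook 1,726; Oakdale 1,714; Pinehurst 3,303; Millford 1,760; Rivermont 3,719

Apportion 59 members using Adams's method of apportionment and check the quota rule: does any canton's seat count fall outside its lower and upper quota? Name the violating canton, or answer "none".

Standard quotas: Fernley 6.211, Stonebridge 29.844, Claybrook 3.240, Oakdale 3.218, Pinehurst 6.201, Millford 3.304, Rivermont 6.982.
Adams allocation: Fernley 6, Stonebridge 28, Claybrook 4, Oakdale 4, Pinehurst 6, Millford 4, Rivermont 7.
Stonebridge has quota 29.844 (lower 29, upper 30) but receives 28 — outside the quota interval.

Stonebridge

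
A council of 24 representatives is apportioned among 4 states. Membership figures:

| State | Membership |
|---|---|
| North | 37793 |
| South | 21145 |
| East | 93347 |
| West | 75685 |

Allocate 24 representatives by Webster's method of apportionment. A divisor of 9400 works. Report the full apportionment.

North 4, South 2, East 10, West 8

With modified divisor 9400: modified quotas North 4.021, South 2.249, East 9.931, West 8.052.
Rounding to the nearest integer: North 4, South 2, East 10, West 8 (total 24).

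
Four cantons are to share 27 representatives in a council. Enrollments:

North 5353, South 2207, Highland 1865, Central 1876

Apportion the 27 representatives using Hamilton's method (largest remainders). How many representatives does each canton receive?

Standard divisor: 11301 ÷ 27 ≈ 418.556.
Standard quotas: North 12.7892, South 5.2729, Highland 4.4558, Central 4.4821.
Lower quotas: North 12, South 5, Highland 4, Central 4 (sum 25, leaving 2 seats).
Remainders in descending order: North 0.7892, Central 0.4821, Highland 0.4558, South 0.2729.
The surplus seats go to North, Central.

North 13, South 5, Highland 4, Central 5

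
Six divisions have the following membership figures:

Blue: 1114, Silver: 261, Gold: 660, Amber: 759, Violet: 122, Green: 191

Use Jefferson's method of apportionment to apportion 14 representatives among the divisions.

Standard divisor 3107/14 ≈ 221.929; standard quotas: Blue 5.020, Silver 1.176, Gold 2.974, Amber 3.420, Violet 0.550, Green 0.861.
Rounding down gives 5, 1, 2, 3, 0, 0 = 11 seats, so the divisor must be adjusted.
With modified divisor 186.89: modified quotas Blue 5.961, Silver 1.397, Gold 3.531, Amber 4.061, Violet 0.653, Green 1.022.
Rounding down: Blue 5, Silver 1, Gold 3, Amber 4, Violet 0, Green 1 (total 14).

Blue: 5, Silver: 1, Gold: 3, Amber: 4, Violet: 0, Green: 1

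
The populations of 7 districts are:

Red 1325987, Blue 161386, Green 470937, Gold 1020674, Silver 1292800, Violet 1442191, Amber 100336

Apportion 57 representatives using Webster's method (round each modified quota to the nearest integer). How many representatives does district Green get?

Standard divisor 5814311/57 ≈ 102005.456; standard quotas: Red 12.999, Blue 1.582, Green 4.617, Gold 10.006, Silver 12.674, Violet 14.138, Amber 0.984.
Rounding to the nearest integer gives 13, 2, 5, 10, 13, 14, 1 = 58 seats, so the divisor must be adjusted.
With modified divisor 104000: modified quotas Red 12.750, Blue 1.552, Green 4.528, Gold 9.814, Silver 12.431, Violet 13.867, Amber 0.965.
Rounding to the nearest integer: Red 13, Blue 2, Green 5, Gold 10, Silver 12, Violet 14, Amber 1 (total 57).
Green receives 5.

5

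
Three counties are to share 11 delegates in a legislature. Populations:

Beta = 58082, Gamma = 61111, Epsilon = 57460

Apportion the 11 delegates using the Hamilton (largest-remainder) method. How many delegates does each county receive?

Standard divisor: 176653 ÷ 11 ≈ 16059.364.
Standard quotas: Beta 3.6167, Gamma 3.8053, Epsilon 3.5780.
Lower quotas: Beta 3, Gamma 3, Epsilon 3 (sum 9, leaving 2 seats).
Remainders in descending order: Gamma 0.8053, Beta 0.6167, Epsilon 0.5780.
The surplus seats go to Gamma, Beta.

Beta 4, Gamma 4, Epsilon 3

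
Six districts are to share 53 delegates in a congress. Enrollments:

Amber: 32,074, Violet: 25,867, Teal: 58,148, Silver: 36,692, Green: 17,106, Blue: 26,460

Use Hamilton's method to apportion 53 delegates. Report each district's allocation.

Amber=9; Violet=7; Teal=16; Silver=10; Green=4; Blue=7

Standard divisor: 196347 ÷ 53 ≈ 3704.66.
Standard quotas: Amber 8.6577, Violet 6.9823, Teal 15.6959, Silver 9.9043, Green 4.6174, Blue 7.1424.
Lower quotas: Amber 8, Violet 6, Teal 15, Silver 9, Green 4, Blue 7 (sum 49, leaving 4 seats).
Remainders in descending order: Violet 0.9823, Silver 0.9043, Teal 0.6959, Amber 0.6577, Green 0.6174, Blue 0.1424.
The surplus seats go to Violet, Silver, Teal, Amber.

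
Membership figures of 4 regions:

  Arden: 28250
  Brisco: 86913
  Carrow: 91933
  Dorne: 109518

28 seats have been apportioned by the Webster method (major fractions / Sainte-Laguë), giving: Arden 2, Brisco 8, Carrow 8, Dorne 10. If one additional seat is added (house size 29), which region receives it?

Priority for the next seat is population ÷ (current seats + 0.5).
Priorities: Arden 11300.000, Brisco 10225.059, Carrow 10815.647, Dorne 10430.286.
Highest priority: Arden.

Arden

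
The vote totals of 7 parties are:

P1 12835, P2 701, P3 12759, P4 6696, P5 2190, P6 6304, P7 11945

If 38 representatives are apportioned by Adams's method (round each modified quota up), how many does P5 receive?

Standard divisor 53430/38 ≈ 1406.053; standard quotas: P1 9.128, P2 0.499, P3 9.074, P4 4.762, P5 1.558, P6 4.483, P7 8.495.
Rounding up gives 10, 1, 10, 5, 2, 5, 9 = 42 seats, so the divisor must be adjusted.
With modified divisor 1590: modified quotas P1 8.072, P2 0.441, P3 8.025, P4 4.211, P5 1.377, P6 3.965, P7 7.513.
Rounding up: P1 9, P2 1, P3 9, P4 5, P5 2, P6 4, P7 8 (total 38).
P5 receives 2.

2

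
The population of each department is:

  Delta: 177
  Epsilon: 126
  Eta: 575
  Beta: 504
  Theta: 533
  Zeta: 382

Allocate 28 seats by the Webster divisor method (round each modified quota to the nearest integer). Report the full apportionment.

Standard divisor 2297/28 ≈ 82.036; standard quotas: Delta 2.158, Epsilon 1.536, Eta 7.009, Beta 6.144, Theta 6.497, Zeta 4.657.
Rounding to the nearest integer gives Delta 2, Epsilon 2, Eta 7, Beta 6, Theta 6, Zeta 5 — total 28, matching the house size, so no adjustment is needed.

Delta 2, Epsilon 2, Eta 7, Beta 6, Theta 6, Zeta 5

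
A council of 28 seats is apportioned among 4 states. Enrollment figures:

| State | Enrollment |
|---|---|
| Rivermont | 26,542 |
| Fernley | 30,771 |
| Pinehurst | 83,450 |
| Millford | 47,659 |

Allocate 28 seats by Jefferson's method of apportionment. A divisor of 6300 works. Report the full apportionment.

Rivermont 4, Fernley 4, Pinehurst 13, Millford 7

With modified divisor 6300: modified quotas Rivermont 4.213, Fernley 4.884, Pinehurst 13.246, Millford 7.565.
Rounding down: Rivermont 4, Fernley 4, Pinehurst 13, Millford 7 (total 28).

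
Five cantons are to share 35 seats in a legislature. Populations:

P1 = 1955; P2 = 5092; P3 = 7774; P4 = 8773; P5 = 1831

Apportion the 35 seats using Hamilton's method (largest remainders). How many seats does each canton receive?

Total 25425; standard divisor 25425/35 ≈ 726.429.
Standard quotas: P1 2.6912, P2 7.0096, P3 10.7017, P4 12.0769, P5 2.5206.
Lower quotas: P1 2, P2 7, P3 10, P4 12, P5 2 (sum 33, leaving 2 seats).
Remainders in descending order: P3 0.7017, P1 0.6912, P5 0.5206, P4 0.0769, P2 0.0096.
The surplus seats go to P3, P1.

P1: 3, P2: 7, P3: 11, P4: 12, P5: 2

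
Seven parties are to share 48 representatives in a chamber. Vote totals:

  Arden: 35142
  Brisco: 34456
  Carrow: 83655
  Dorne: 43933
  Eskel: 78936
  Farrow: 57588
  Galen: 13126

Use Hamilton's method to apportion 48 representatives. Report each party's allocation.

Arden: 5; Brisco: 5; Carrow: 11; Dorne: 6; Eskel: 11; Farrow: 8; Galen: 2

Total 346836; standard divisor 346836/48 ≈ 7225.75.
Standard quotas: Arden 4.8634, Brisco 4.7685, Carrow 11.5773, Dorne 6.0801, Eskel 10.9243, Farrow 7.9698, Galen 1.8166.
Lower quotas: Arden 4, Brisco 4, Carrow 11, Dorne 6, Eskel 10, Farrow 7, Galen 1 (sum 43, leaving 5 seats).
Remainders in descending order: Farrow 0.9698, Eskel 0.9243, Arden 0.8634, Galen 0.8166, Brisco 0.7685, Carrow 0.5773, Dorne 0.0801.
The surplus seats go to Farrow, Eskel, Arden, Galen, Brisco.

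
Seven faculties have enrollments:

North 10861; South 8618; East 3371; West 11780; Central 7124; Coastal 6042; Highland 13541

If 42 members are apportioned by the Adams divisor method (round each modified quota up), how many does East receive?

3

Standard divisor 61337/42 ≈ 1460.405; standard quotas: North 7.437, South 5.901, East 2.308, West 8.066, Central 4.878, Coastal 4.137, Highland 9.272.
Rounding up gives 8, 6, 3, 9, 5, 5, 10 = 46 seats, so the divisor must be adjusted.
With modified divisor 1600: modified quotas North 6.788, South 5.386, East 2.107, West 7.362, Central 4.452, Coastal 3.776, Highland 8.463.
Rounding up: North 7, South 6, East 3, West 8, Central 5, Coastal 4, Highland 9 (total 42).
East receives 3.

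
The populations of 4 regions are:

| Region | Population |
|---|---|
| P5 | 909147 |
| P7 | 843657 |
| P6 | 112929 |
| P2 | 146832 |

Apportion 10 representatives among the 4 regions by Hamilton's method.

The standard divisor is 2012565/10 ≈ 201256.5.
Standard quotas: P5 4.5174, P7 4.1919, P6 0.5611, P2 0.7296.
Lower quotas: P5 4, P7 4, P6 0, P2 0 (sum 8, leaving 2 seats).
Remainders in descending order: P2 0.7296, P6 0.5611, P5 0.5174, P7 0.1919.
The surplus seats go to P2, P6.

P5=4, P7=4, P6=1, P2=1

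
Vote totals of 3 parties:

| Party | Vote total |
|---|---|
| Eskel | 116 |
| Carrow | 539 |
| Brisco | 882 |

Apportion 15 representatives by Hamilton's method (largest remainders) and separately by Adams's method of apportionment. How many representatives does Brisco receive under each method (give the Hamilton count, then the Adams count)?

Hamilton: Eskel 1, Carrow 5, Brisco 9.
Adams: Eskel 2, Carrow 5, Brisco 8.
Brisco gets 9 under Hamilton and 8 under Adams.

9 and 8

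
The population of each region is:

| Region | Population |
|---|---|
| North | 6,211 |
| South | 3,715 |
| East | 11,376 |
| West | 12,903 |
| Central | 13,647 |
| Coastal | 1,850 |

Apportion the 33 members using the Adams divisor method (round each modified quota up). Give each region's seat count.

Standard divisor 49702/33 ≈ 1506.121; standard quotas: North 4.124, South 2.467, East 7.553, West 8.567, Central 9.061, Coastal 1.228.
Rounding up gives 5, 3, 8, 9, 10, 2 = 37 seats, so the divisor must be adjusted.
With modified divisor 1700: modified quotas North 3.654, South 2.185, East 6.692, West 7.590, Central 8.028, Coastal 1.088.
Rounding up: North 4, South 3, East 7, West 8, Central 9, Coastal 2 (total 33).

North 4, South 3, East 7, West 8, Central 9, Coastal 2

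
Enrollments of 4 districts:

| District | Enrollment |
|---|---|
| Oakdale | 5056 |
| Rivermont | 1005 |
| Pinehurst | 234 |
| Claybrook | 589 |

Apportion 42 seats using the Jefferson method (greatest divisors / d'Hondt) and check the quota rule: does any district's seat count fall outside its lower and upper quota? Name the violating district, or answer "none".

Standard quotas: Oakdale 30.847, Rivermont 6.132, Pinehurst 1.428, Claybrook 3.594.
Jefferson allocation: Oakdale 32, Rivermont 6, Pinehurst 1, Claybrook 3.
Oakdale has quota 30.847 (lower 30, upper 31) but receives 32 — outside the quota interval.

Oakdale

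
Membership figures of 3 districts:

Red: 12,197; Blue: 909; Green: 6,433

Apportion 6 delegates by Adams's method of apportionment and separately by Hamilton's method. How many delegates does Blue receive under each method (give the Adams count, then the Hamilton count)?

1 and 0

Adams: Red 3, Blue 1, Green 2.
Hamilton: Red 4, Blue 0, Green 2.
Blue gets 1 under Adams and 0 under Hamilton.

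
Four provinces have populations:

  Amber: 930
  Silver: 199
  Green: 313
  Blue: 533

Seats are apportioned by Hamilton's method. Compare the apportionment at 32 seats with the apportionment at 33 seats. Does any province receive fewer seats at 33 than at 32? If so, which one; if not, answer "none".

At 32 seats: Amber 15, Silver 3, Green 5, Blue 9.
At 33 seats: Amber 16, Silver 3, Green 5, Blue 9.
No province's allocation decreased.

none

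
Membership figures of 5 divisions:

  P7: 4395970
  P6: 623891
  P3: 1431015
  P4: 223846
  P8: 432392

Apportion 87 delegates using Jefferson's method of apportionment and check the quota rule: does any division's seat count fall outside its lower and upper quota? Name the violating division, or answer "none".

P7

Standard quotas: P7 53.812, P6 7.637, P3 17.517, P4 2.740, P8 5.293.
Jefferson allocation: P7 55, P6 7, P3 18, P4 2, P8 5.
P7 has quota 53.812 (lower 53, upper 54) but receives 55 — outside the quota interval.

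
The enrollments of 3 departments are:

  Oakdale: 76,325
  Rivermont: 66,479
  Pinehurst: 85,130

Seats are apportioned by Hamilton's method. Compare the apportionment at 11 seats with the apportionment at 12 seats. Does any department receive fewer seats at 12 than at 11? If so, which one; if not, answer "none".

At 11 seats: Oakdale 4, Rivermont 3, Pinehurst 4.
At 12 seats: Oakdale 4, Rivermont 4, Pinehurst 4.
No department's allocation decreased.

none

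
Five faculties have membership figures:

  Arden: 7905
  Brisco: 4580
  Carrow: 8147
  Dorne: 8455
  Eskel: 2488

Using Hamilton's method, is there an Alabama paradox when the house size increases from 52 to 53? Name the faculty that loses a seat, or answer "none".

At 52 seats: Arden 13, Brisco 8, Carrow 13, Dorne 14, Eskel 4.
At 53 seats: Arden 13, Brisco 8, Carrow 14, Dorne 14, Eskel 4.
No faculty's allocation decreased.

none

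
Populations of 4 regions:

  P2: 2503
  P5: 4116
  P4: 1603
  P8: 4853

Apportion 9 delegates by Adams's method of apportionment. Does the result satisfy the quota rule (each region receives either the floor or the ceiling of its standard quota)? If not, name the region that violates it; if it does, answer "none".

none

Standard quotas: P2 1.723, P5 2.833, P4 1.103, P8 3.340.
Adams allocation: P2 2, P5 3, P4 1, P8 3.
Every allocation lies between the lower and upper quota.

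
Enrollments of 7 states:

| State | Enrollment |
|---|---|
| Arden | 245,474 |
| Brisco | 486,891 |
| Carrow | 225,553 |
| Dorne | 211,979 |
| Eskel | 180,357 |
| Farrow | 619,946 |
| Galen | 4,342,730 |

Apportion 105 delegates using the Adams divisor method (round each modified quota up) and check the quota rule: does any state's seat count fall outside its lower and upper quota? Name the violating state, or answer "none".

Galen

Standard quotas: Arden 4.083, Brisco 8.098, Carrow 3.752, Dorne 3.526, Eskel 3.000, Farrow 10.311, Galen 72.231.
Adams allocation: Arden 4, Brisco 8, Carrow 4, Dorne 4, Eskel 3, Farrow 11, Galen 71.
Galen has quota 72.231 (lower 72, upper 73) but receives 71 — outside the quota interval.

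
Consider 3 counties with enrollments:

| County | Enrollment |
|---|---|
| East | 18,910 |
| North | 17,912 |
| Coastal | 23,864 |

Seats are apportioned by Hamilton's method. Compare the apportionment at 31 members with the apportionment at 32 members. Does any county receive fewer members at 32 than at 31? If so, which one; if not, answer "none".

none

At 31 seats: East 10, North 9, Coastal 12.
At 32 seats: East 10, North 9, Coastal 13.
No county's allocation decreased.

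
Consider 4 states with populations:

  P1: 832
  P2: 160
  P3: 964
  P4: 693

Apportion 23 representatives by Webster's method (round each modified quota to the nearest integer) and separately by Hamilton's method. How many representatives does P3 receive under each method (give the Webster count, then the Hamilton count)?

Webster: P1 7, P2 1, P3 9, P4 6.
Hamilton: P1 7, P2 2, P3 8, P4 6.
P3 gets 9 under Webster and 8 under Hamilton.

9 and 8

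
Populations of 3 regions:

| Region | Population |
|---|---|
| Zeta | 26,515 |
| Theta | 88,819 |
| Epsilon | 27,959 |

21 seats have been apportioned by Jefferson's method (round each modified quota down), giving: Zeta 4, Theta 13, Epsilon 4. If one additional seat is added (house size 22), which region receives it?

Priority for the next seat is population ÷ (current seats + 1).
Priorities: Zeta 5303.000, Theta 6344.214, Epsilon 5591.800.
Highest priority: Theta.

Theta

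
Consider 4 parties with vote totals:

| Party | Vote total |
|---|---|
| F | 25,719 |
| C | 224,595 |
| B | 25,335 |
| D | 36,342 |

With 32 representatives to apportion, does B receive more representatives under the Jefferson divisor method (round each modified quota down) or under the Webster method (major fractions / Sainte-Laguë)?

Jefferson: F 2, C 24, B 2, D 4.
Webster: F 3, C 22, B 3, D 4.
B gets 2 under Jefferson and 3 under Webster.

Webster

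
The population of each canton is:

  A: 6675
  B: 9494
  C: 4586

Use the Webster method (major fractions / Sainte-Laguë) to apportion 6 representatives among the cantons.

Standard divisor 20755/6 ≈ 3459.167; standard quotas: A 1.930, B 2.745, C 1.326.
Rounding to the nearest integer gives A 2, B 3, C 1 — total 6, matching the house size, so no adjustment is needed.

A=2, B=3, C=1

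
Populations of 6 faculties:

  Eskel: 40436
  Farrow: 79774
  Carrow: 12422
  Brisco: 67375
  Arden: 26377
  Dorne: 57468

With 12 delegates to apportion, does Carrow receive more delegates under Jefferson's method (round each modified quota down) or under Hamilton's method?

Jefferson: Eskel 2, Farrow 4, Carrow 0, Brisco 3, Arden 1, Dorne 2.
Hamilton: Eskel 2, Farrow 3, Carrow 1, Brisco 3, Arden 1, Dorne 2.
Carrow gets 0 under Jefferson and 1 under Hamilton.

Hamilton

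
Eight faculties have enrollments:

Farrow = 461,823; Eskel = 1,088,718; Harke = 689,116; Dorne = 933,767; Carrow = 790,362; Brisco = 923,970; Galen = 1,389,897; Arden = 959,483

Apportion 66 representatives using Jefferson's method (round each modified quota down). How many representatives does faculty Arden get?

9

Standard divisor 7237136/66 ≈ 109653.576; standard quotas: Farrow 4.212, Eskel 9.929, Harke 6.284, Dorne 8.516, Carrow 7.208, Brisco 8.426, Galen 12.675, Arden 8.750.
Rounding down gives 4, 9, 6, 8, 7, 8, 12, 8 = 62 seats, so the divisor must be adjusted.
With modified divisor 103200: modified quotas Farrow 4.475, Eskel 10.550, Harke 6.677, Dorne 9.048, Carrow 7.659, Brisco 8.953, Galen 13.468, Arden 9.297.
Rounding down: Farrow 4, Eskel 10, Harke 6, Dorne 9, Carrow 7, Brisco 8, Galen 13, Arden 9 (total 66).
Arden receives 9.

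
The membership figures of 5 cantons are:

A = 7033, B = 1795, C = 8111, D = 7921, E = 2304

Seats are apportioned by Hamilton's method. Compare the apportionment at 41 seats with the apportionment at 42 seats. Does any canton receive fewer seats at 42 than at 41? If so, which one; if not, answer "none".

At 41 seats: A 11, B 3, C 12, D 12, E 3.
At 42 seats: A 11, B 3, C 12, D 12, E 4.
No canton's allocation decreased.

none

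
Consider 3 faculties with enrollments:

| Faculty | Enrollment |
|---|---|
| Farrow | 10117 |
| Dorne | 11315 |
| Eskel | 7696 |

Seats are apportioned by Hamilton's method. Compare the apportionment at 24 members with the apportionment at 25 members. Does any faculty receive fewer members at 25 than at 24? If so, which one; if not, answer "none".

Eskel

At 24 seats: Farrow 8, Dorne 9, Eskel 7.
At 25 seats: Farrow 9, Dorne 10, Eskel 6.
Eskel drops from 7 to 6.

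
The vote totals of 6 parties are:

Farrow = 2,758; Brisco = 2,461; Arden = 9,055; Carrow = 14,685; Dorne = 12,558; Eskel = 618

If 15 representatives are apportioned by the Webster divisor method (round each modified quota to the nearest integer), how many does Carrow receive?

5

Standard divisor 42135/15 ≈ 2809; standard quotas: Farrow 0.982, Brisco 0.876, Arden 3.224, Carrow 5.228, Dorne 4.471, Eskel 0.220.
Rounding to the nearest integer gives 1, 1, 3, 5, 4, 0 = 14 seats, so the divisor must be adjusted.
With modified divisor 2700: modified quotas Farrow 1.021, Brisco 0.911, Arden 3.354, Carrow 5.439, Dorne 4.651, Eskel 0.229.
Rounding to the nearest integer: Farrow 1, Brisco 1, Arden 3, Carrow 5, Dorne 5, Eskel 0 (total 15).
Carrow receives 5.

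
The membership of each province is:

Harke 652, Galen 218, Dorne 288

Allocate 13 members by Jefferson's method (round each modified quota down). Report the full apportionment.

Standard divisor 1158/13 ≈ 89.077; standard quotas: Harke 7.320, Galen 2.447, Dorne 3.233.
Rounding down gives 7, 2, 3 = 12 seats, so the divisor must be adjusted.
With modified divisor 80: modified quotas Harke 8.150, Galen 2.725, Dorne 3.600.
Rounding down: Harke 8, Galen 2, Dorne 3 (total 13).

Harke 8, Galen 2, Dorne 3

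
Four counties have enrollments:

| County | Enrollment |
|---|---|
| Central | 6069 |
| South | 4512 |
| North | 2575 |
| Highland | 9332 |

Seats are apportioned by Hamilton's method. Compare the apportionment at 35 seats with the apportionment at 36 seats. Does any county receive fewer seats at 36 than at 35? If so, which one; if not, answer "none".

At 35 seats: Central 9, South 7, North 4, Highland 15.
At 36 seats: Central 10, South 7, North 4, Highland 15.
No county's allocation decreased.

none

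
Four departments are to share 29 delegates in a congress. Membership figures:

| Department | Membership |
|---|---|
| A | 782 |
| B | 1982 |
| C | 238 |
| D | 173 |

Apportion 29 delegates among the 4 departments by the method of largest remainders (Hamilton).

A 7, B 18, C 2, D 2

Total 3175; standard divisor 3175/29 ≈ 109.483.
Standard quotas: A 7.143, B 18.103, C 2.174, D 1.580.
Lower quotas: A 7, B 18, C 2, D 1 (sum 28, leaving 1 seat).
Remainders in descending order: D 0.580, C 0.174, A 0.143, B 0.103.
Largest remainder: D receives the extra seat.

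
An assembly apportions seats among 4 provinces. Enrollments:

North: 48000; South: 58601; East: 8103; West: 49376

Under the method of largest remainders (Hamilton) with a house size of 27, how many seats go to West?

Standard divisor: 164080 ÷ 27 ≈ 6077.037.
Standard quotas: North 7.8986, South 9.6430, East 1.3334, West 8.1250.
Lower quotas: North 7, South 9, East 1, West 8 (sum 25, leaving 2 seats).
Remainders in descending order: North 0.8986, South 0.6430, East 0.3334, West 0.1250.
The surplus seats go to North, South.
West receives 8.

8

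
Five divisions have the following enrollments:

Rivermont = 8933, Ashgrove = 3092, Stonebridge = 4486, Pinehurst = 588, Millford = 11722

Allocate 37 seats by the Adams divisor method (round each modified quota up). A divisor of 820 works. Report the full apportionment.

Rivermont 11; Ashgrove 4; Stonebridge 6; Pinehurst 1; Millford 15

With modified divisor 820: modified quotas Rivermont 10.894, Ashgrove 3.771, Stonebridge 5.471, Pinehurst 0.717, Millford 14.295.
Rounding up: Rivermont 11, Ashgrove 4, Stonebridge 6, Pinehurst 1, Millford 15 (total 37).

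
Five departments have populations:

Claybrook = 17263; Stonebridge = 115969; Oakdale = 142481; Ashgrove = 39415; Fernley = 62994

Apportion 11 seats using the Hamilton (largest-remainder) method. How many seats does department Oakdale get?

Total 378122; standard divisor 378122/11 ≈ 34374.727.
Standard quotas: Claybrook 0.5022, Stonebridge 3.3737, Oakdale 4.1449, Ashgrove 1.1466, Fernley 1.8326.
Lower quotas: Claybrook 0, Stonebridge 3, Oakdale 4, Ashgrove 1, Fernley 1 (sum 9, leaving 2 seats).
Remainders in descending order: Fernley 0.8326, Claybrook 0.5022, Stonebridge 0.3737, Ashgrove 0.1466, Oakdale 0.1449.
Largest remainders: Fernley, Claybrook receive the extra seats.
Oakdale receives 4.

4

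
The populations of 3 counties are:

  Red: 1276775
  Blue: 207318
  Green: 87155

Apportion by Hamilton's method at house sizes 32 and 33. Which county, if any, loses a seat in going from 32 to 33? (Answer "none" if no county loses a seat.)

none

At 32 seats: Red 26, Blue 4, Green 2.
At 33 seats: Red 27, Blue 4, Green 2.
No county's allocation decreased.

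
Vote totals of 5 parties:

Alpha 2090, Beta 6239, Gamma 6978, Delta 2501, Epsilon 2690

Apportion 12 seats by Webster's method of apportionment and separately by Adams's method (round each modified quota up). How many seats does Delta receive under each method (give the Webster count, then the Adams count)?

1 and 2

Webster: Alpha 1, Beta 4, Gamma 4, Delta 1, Epsilon 2.
Adams: Alpha 1, Beta 3, Gamma 4, Delta 2, Epsilon 2.
Delta gets 1 under Webster and 2 under Adams.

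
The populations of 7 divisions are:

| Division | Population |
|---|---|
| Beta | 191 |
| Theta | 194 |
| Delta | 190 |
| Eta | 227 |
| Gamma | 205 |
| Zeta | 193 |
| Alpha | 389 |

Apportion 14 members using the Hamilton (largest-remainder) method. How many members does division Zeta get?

2

The standard divisor is 1589/14 ≈ 113.5.
Standard quotas: Beta 1.683, Theta 1.709, Delta 1.674, Eta 2.000, Gamma 1.806, Zeta 1.700, Alpha 3.427.
Lower quotas: Beta 1, Theta 1, Delta 1, Eta 2, Gamma 1, Zeta 1, Alpha 3 (sum 10, leaving 4 seats).
Remainders in descending order: Gamma 0.806, Theta 0.709, Zeta 0.700, Beta 0.683, Delta 0.674, Alpha 0.427, Eta 0.000.
Largest remainders: Gamma, Theta, Zeta, Beta receive the extra seats.
Zeta receives 2.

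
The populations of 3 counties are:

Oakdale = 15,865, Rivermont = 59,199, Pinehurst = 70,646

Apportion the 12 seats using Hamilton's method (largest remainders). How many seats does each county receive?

Total 145710; standard divisor 145710/12 ≈ 12142.5.
Standard quotas: Oakdale 1.3066, Rivermont 4.8754, Pinehurst 5.8181.
Lower quotas: Oakdale 1, Rivermont 4, Pinehurst 5 (sum 10, leaving 2 seats).
Remainders in descending order: Rivermont 0.8754, Pinehurst 0.8181, Oakdale 0.3066.
The surplus seats go to Rivermont, Pinehurst.

Oakdale: 1, Rivermont: 5, Pinehurst: 6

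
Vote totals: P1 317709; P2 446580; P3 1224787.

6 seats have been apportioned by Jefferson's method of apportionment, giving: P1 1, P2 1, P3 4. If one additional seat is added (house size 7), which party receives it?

Priority for the next seat is population ÷ (current seats + 1).
Priorities: P1 158854.500, P2 223290.000, P3 244957.400.
Highest priority: P3.

P3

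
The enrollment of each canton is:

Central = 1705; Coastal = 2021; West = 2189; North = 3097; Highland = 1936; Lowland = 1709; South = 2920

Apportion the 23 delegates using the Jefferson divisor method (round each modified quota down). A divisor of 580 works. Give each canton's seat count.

With modified divisor 580: modified quotas Central 2.940, Coastal 3.484, West 3.774, North 5.340, Highland 3.338, Lowland 2.947, South 5.034.
Rounding down: Central 2, Coastal 3, West 3, North 5, Highland 3, Lowland 2, South 5 (total 23).

Central=2; Coastal=3; West=3; North=5; Highland=3; Lowland=2; South=5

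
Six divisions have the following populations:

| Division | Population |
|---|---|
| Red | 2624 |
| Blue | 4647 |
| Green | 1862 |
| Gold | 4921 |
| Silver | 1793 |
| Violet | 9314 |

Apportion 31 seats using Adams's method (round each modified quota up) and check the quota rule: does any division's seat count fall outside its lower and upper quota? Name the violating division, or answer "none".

none

Standard quotas: Red 3.233, Blue 5.725, Green 2.294, Gold 6.063, Silver 2.209, Violet 11.475.
Adams allocation: Red 3, Blue 6, Green 3, Gold 6, Silver 2, Violet 11.
Every allocation lies between the lower and upper quota.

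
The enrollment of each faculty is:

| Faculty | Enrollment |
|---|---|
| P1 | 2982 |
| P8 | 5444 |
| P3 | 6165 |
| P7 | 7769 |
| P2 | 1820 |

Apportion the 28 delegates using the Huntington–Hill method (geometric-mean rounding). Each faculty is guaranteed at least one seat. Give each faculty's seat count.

With divisor 850: modified quotas P1 3.508, P8 6.405, P3 7.253, P7 9.140, P2 2.141.
Geometric-mean thresholds: P1 √(3·4)=3.464, P8 √(6·7)=6.481, P3 √(7·8)=7.483, P7 √(9·10)=9.487, P2 √(2·3)=2.449.
Each quota rounded against its threshold gives P1 4, P8 6, P3 7, P7 9, P2 2 (total 28).

P1 4, P8 6, P3 7, P7 9, P2 2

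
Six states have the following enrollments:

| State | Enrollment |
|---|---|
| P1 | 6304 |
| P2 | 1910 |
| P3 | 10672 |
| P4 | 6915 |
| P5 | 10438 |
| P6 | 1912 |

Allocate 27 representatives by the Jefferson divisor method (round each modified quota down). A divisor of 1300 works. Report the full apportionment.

P1=4, P2=1, P3=8, P4=5, P5=8, P6=1

With modified divisor 1300: modified quotas P1 4.849, P2 1.469, P3 8.209, P4 5.319, P5 8.029, P6 1.471.
Rounding down: P1 4, P2 1, P3 8, P4 5, P5 8, P6 1 (total 27).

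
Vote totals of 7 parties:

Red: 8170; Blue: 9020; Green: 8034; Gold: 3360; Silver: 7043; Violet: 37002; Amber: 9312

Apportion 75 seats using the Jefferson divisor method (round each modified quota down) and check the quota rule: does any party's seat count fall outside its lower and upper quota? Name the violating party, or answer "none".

Violet

Standard quotas: Red 7.478, Blue 8.256, Green 7.353, Gold 3.075, Silver 6.446, Violet 33.868, Amber 8.523.
Jefferson allocation: Red 7, Blue 8, Green 7, Gold 3, Silver 6, Violet 35, Amber 9.
Violet has quota 33.868 (lower 33, upper 34) but receives 35 — outside the quota interval.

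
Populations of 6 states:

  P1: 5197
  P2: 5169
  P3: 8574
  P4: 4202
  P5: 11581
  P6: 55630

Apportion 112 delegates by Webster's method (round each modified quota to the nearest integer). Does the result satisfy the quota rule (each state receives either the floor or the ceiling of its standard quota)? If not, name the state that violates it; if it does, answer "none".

Standard quotas: P1 6.442, P2 6.407, P3 10.628, P4 5.209, P5 14.356, P6 68.958.
Webster allocation: P1 6, P2 6, P3 11, P4 5, P5 14, P6 70.
P6 has quota 68.958 (lower 68, upper 69) but receives 70 — outside the quota interval.

P6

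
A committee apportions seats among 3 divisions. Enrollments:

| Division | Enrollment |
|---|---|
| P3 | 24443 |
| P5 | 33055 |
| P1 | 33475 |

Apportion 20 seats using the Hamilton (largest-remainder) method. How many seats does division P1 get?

Total 90973; standard divisor 90973/20 ≈ 4548.65.
Standard quotas: P3 5.3737, P5 7.2670, P1 7.3593.
Lower quotas: P3 5, P5 7, P1 7 (sum 19, leaving 1 seat).
Remainders in descending order: P3 0.3737, P1 0.3593, P5 0.2670.
The surplus seat goes to P3.
P1 receives 7.

7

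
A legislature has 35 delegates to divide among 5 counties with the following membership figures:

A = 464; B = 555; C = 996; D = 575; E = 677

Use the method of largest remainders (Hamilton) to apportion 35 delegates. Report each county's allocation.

Standard divisor: 3267 ÷ 35 ≈ 93.343.
Standard quotas: A 4.971, B 5.946, C 10.670, D 6.160, E 7.253.
Lower quotas: A 4, B 5, C 10, D 6, E 7 (sum 32, leaving 3 seats).
Remainders in descending order: A 0.971, B 0.946, C 0.670, E 0.253, D 0.160.
The surplus seats go to A, B, C.

A=5; B=6; C=11; D=6; E=7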